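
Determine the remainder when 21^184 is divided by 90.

184 in binary is 10111000, i.e. 184 = 128 + 32 + 16 + 8.
21^1 ≡ 21 (mod 90)
21^2 ≡ 21^2 = 441 ≡ 81 (mod 90)
21^4 ≡ 81^2 = 6561 ≡ 81 (mod 90)
21^8 ≡ 81^2 = 6561 ≡ 81 (mod 90)
21^16 ≡ 81^2 = 6561 ≡ 81 (mod 90)
21^32 ≡ 81^2 = 6561 ≡ 81 (mod 90)
21^64 ≡ 81^2 = 6561 ≡ 81 (mod 90)
21^128 ≡ 81^2 = 6561 ≡ 81 (mod 90)
21^184 = 21^128 * 21^32 * 21^16 * 21^8 ≡ 81 * 81 * 81 * 81 (mod 90).
Accumulate the product:
81 * 81 = 6561 ≡ 81
81 * 81 = 6561 ≡ 81
81 * 81 = 6561 ≡ 81

81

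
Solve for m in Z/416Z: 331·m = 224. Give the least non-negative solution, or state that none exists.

gcd(331, 416) = 1, so a unique solution mod 416 exists.
331⁻¹ ≡ 323 (mod 416).
m ≡ 323·224 ≡ 384 (mod 416).

384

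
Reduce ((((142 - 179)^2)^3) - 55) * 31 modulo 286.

142 - 179 = -37 ≡ 249 (mod 286)
(249)^2 ≡ 225 (mod 286)
(225)^3 ≡ 103 (mod 286)
103 - 55 = 48
48 * 31 = 1488 ≡ 58 (mod 286)

58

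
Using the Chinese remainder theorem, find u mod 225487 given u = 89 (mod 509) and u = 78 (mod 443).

187910

509⁻¹ mod 443: 509*47 ≡ 1 (mod 443), so 509⁻¹ ≡ 47.
u = 89 + 509*((78 − 89)*47 mod 443) = 89 + 509*369 = 187910.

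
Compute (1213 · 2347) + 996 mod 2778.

1213 · 2347 = 2846911 ≡ 2239 (mod 2778)
2239 + 996 = 3235 ≡ 457 (mod 2778)

457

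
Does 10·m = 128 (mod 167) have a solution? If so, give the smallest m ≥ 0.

gcd(10, 167) = 1, so a unique solution mod 167 exists.
10⁻¹ ≡ 117 (mod 167).
m ≡ 117·128 ≡ 113 (mod 167).

113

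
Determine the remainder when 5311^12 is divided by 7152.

12 in binary is 1100, i.e. 12 = 8 + 4.
5311^1 ≡ 5311 (mod 7152)
5311^2 ≡ 5311^2 = 28206721 ≡ 6385 (mod 7152)
5311^4 ≡ 6385^2 = 40768225 ≡ 1825 (mod 7152)
5311^8 ≡ 1825^2 = 3330625 ≡ 4945 (mod 7152)
5311^12 = 5311^8 * 5311^4 ≡ 4945 * 1825 (mod 7152).
4945 * 1825 = 9024625 ≡ 5953 (mod 7152).

5953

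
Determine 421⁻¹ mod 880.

By the extended Euclidean algorithm:
880 = 2×421 + 38
421 = 11×38 + 3
38 = 12×3 + 2
3 = 1×2 + 1
2 = 2×1 + 0
gcd(421, 880) = 1, so the inverse exists.
Back-substitute for 1:
1 = 1×3 − 1×2
  = −1×38 + 13×3
  = 13×421 − 144×38
  = −144×880 + 301×421
So 421⁻¹ ≡ 301 (mod 880).

301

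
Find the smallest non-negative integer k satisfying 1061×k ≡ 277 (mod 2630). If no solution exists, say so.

2427

gcd(1061, 2630) = 1, so a unique solution mod 2630 exists.
1061⁻¹ ≡ 2221 (mod 2630).
k ≡ 2221×277 ≡ 2427 (mod 2630).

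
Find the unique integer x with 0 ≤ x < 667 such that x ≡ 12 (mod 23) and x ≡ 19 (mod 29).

541

23⁻¹ mod 29: 23·24 ≡ 1 (mod 29), so 23⁻¹ ≡ 24.
x = 12 + 23·((19 − 12)·24 mod 29) = 12 + 23·23 = 541.
Check: 541 mod 23 = 12, 541 mod 29 = 19. ✓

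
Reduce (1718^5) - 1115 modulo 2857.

1568

(1718)^5 ≡ 2683 (mod 2857)
2683 - 1115 = 1568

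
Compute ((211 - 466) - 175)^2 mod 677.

79

211 - 466 = -255 ≡ 422 (mod 677)
422 - 175 = 247
(247)^2 ≡ 79 (mod 677)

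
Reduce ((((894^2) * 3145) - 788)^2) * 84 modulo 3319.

(894)^2 ≡ 2676 (mod 3319)
2676 * 3145 = 8416020 ≡ 2355 (mod 3319)
2355 - 788 = 1567
(1567)^2 ≡ 2748 (mod 3319)
2748 * 84 = 230832 ≡ 1821 (mod 3319)

1821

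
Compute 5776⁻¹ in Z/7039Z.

3082

Apply the Euclidean algorithm and back-substitute:
7039 = 1·5776 + 1263
5776 = 4·1263 + 724
1263 = 1·724 + 539
724 = 1·539 + 185
539 = 2·185 + 169
185 = 1·169 + 16
169 = 10·16 + 9
16 = 1·9 + 7
9 = 1·7 + 2
7 = 3·2 + 1
2 = 2·1 + 0
gcd(5776, 7039) = 1, so the inverse exists.
Back-substitute for 1:
1 = 1·7 − 3·2
  = −3·9 + 4·7
  = 4·16 − 7·9
  = −7·169 + 74·16
  = 74·185 − 81·169
  = −81·539 + 236·185
  = 236·724 − 317·539
  = −317·1263 + 553·724
  = 553·5776 − 2529·1263
  = −2529·7039 + 3082·5776
So 5776⁻¹ ≡ 3082 (mod 7039).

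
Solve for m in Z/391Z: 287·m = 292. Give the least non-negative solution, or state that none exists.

gcd(287, 391) = 1, so a unique solution mod 391 exists.
287⁻¹ ≡ 297 (mod 391).
m ≡ 297·292 ≡ 313 (mod 391).

313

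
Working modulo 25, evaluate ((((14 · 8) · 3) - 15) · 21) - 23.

18

14 · 8 = 112 ≡ 12 (mod 25)
12 · 3 = 36 ≡ 11 (mod 25)
11 - 15 = -4 ≡ 21 (mod 25)
21 · 21 = 441 ≡ 16 (mod 25)
16 - 23 = -7 ≡ 18 (mod 25)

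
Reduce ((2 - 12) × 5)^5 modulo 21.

13

2 - 12 = -10 ≡ 11 (mod 21)
11 × 5 = 55 ≡ 13 (mod 21)
(13)^5 ≡ 13 (mod 21)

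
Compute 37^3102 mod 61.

3102 in binary is 110000011110, i.e. 3102 = 2048 + 1024 + 16 + 8 + 4 + 2.
37^1 ≡ 37 (mod 61)
37^2 ≡ 37^2 = 1369 ≡ 27 (mod 61)
37^4 ≡ 27^2 = 729 ≡ 58 (mod 61)
37^8 ≡ 58^2 = 3364 ≡ 9 (mod 61)
37^16 ≡ 9^2 = 81 ≡ 20 (mod 61)
37^32 ≡ 20^2 = 400 ≡ 34 (mod 61)
37^64 ≡ 34^2 = 1156 ≡ 58 (mod 61)
37^128 ≡ 58^2 = 3364 ≡ 9 (mod 61)
37^256 ≡ 9^2 = 81 ≡ 20 (mod 61)
37^512 ≡ 20^2 = 400 ≡ 34 (mod 61)
37^1024 ≡ 34^2 = 1156 ≡ 58 (mod 61)
37^2048 ≡ 58^2 = 3364 ≡ 9 (mod 61)
37^3102 = 37^2048 × 37^1024 × 37^16 × 37^8 × 37^4 × 37^2 ≡ 9 × 58 × 20 × 9 × 58 × 27 (mod 61).
Accumulate the product:
9 × 58 = 522 ≡ 34
34 × 20 = 680 ≡ 9
9 × 9 = 81 ≡ 20
20 × 58 = 1160 ≡ 1
1 × 27 = 27

27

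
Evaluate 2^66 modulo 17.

Using repeated squaring:
66 in binary is 1000010, i.e. 66 = 64 + 2.
2^1 ≡ 2 (mod 17)
2^2 ≡ 2^2 = 4 (mod 17)
2^4 ≡ 4^2 = 16 (mod 17)
2^8 ≡ 16^2 = 256 ≡ 1 (mod 17)
2^16 ≡ 1^2 = 1 (mod 17)
2^32 ≡ 1^2 = 1 (mod 17)
2^64 ≡ 1^2 = 1 (mod 17)
2^66 = 2^64 * 2^2 ≡ 1 * 4 (mod 17).
1 * 4 = 4 ≡ 4 (mod 17).

4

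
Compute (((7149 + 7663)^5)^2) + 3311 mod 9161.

7149 + 7663 = 14812 ≡ 5651 (mod 9161)
(5651)^5 ≡ 6309 (mod 9161)
(6309)^2 ≡ 8097 (mod 9161)
8097 + 3311 = 11408 ≡ 2247 (mod 9161)

2247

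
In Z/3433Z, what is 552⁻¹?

3433 = 6·552 + 121
552 = 4·121 + 68
121 = 1·68 + 53
68 = 1·53 + 15
53 = 3·15 + 8
15 = 1·8 + 7
8 = 1·7 + 1
7 = 7·1 + 0
gcd(552, 3433) = 1, so the inverse exists.
Back-substitute for 1:
1 = 1·8 − 1·7
  = −1·15 + 2·8
  = 2·53 − 7·15
  = −7·68 + 9·53
  = 9·121 − 16·68
  = −16·552 + 73·121
  = 73·3433 − 454·552
So 552⁻¹ ≡ −454 ≡ 2979 (mod 3433).

2979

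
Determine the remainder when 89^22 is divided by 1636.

445

By square-and-multiply:
22 in binary is 10110, i.e. 22 = 16 + 4 + 2.
89^1 ≡ 89 (mod 1636)
89^2 ≡ 89^2 = 7921 ≡ 1377 (mod 1636)
89^4 ≡ 1377^2 = 1896129 ≡ 5 (mod 1636)
89^8 ≡ 5^2 = 25 (mod 1636)
89^16 ≡ 25^2 = 625 (mod 1636)
89^22 = 89^16 × 89^4 × 89^2 ≡ 625 × 5 × 1377 (mod 1636).
Accumulate the product:
625 × 5 = 3125 ≡ 1489
1489 × 1377 = 2050353 ≡ 445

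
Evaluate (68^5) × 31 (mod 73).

69

(68)^5 ≡ 14 (mod 73)
14 × 31 = 434 ≡ 69 (mod 73)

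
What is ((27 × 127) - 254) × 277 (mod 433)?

52

27 × 127 = 3429 ≡ 398 (mod 433)
398 - 254 = 144
144 × 277 = 39888 ≡ 52 (mod 433)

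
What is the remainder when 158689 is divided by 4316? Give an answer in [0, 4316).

158689 = 36*4316 + 3313, so 158689 ≡ 3313 (mod 4316).

3313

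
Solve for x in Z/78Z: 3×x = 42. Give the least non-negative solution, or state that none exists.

gcd(3, 78) = 3, and 3 | 42, so solutions exist.
Divide through by 3: 1×x ≡ 14 (mod 26).
1⁻¹ ≡ 1 (mod 26).
x ≡ 1×14 ≡ 14 (mod 26).
The smallest non-negative solution is x = 14.

14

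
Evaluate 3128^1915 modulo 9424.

Using repeated squaring:
1915 in binary is 11101111011, i.e. 1915 = 1024 + 512 + 256 + 64 + 32 + 16 + 8 + 2 + 1.
3128^1 ≡ 3128 (mod 9424)
3128^2 ≡ 3128^2 = 9784384 ≡ 2272 (mod 9424)
3128^4 ≡ 2272^2 = 5161984 ≡ 7056 (mod 9424)
3128^8 ≡ 7056^2 = 49787136 ≡ 144 (mod 9424)
3128^16 ≡ 144^2 = 20736 ≡ 1888 (mod 9424)
3128^32 ≡ 1888^2 = 3564544 ≡ 2272 (mod 9424)
3128^64 ≡ 2272^2 = 5161984 ≡ 7056 (mod 9424)
3128^128 ≡ 7056^2 = 49787136 ≡ 144 (mod 9424)
3128^256 ≡ 144^2 = 20736 ≡ 1888 (mod 9424)
3128^512 ≡ 1888^2 = 3564544 ≡ 2272 (mod 9424)
3128^1024 ≡ 2272^2 = 5161984 ≡ 7056 (mod 9424)
3128^1915 = 3128^1024 · 3128^512 · 3128^256 · 3128^64 · 3128^32 · 3128^16 · 3128^8 · 3128^2 · 3128^1 ≡ 7056 · 2272 · 1888 · 7056 · 2272 · 1888 · 144 · 2272 · 3128 (mod 9424).
Accumulate the product:
7056 · 2272 = 16031232 ≡ 1008
1008 · 1888 = 1903104 ≡ 8880
8880 · 7056 = 62657280 ≡ 6528
6528 · 2272 = 14831616 ≡ 7664
7664 · 1888 = 14469632 ≡ 3792
3792 · 144 = 546048 ≡ 8880
8880 · 2272 = 20175360 ≡ 8000
8000 · 3128 = 25024000 ≡ 3280

3280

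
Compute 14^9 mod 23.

21

By square-and-multiply:
9 in binary is 1001, i.e. 9 = 8 + 1.
14^1 ≡ 14 (mod 23)
14^2 ≡ 14^2 = 196 ≡ 12 (mod 23)
14^4 ≡ 12^2 = 144 ≡ 6 (mod 23)
14^8 ≡ 6^2 = 36 ≡ 13 (mod 23)
14^9 = 14^8 * 14^1 ≡ 13 * 14 (mod 23).
13 * 14 = 182 ≡ 21 (mod 23).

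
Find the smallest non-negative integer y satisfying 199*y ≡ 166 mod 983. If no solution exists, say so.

233

gcd(199, 983) = 1, so a unique solution mod 983 exists.
199⁻¹ ≡ 410 (mod 983).
y ≡ 410*166 ≡ 233 (mod 983).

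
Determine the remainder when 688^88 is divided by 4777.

Using repeated squaring:
688^1 ≡ 688 (mod 4777)
688^2 ≡ 688^2 = 473344 ≡ 421 (mod 4777)
688^4 ≡ 421^2 = 177241 ≡ 492 (mod 4777)
688^8 ≡ 492^2 = 242064 ≡ 3214 (mod 4777)
688^16 ≡ 3214^2 = 10329796 ≡ 1922 (mod 4777)
688^32 ≡ 1922^2 = 3694084 ≡ 1463 (mod 4777)
688^64 ≡ 1463^2 = 2140369 ≡ 273 (mod 4777)
688^88 = 688^64 × 688^16 × 688^8 ≡ 273 × 1922 × 3214 (mod 4777).
Accumulate the product:
273 × 1922 = 524706 ≡ 4013
4013 × 3214 = 12897782 ≡ 4659

4659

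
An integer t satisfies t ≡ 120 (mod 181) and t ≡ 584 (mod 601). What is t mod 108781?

104557

181⁻¹ mod 601: 181·259 ≡ 1 (mod 601), so 181⁻¹ ≡ 259.
t = 120 + 181·((584 − 120)·259 mod 601) = 120 + 181·577 = 104557.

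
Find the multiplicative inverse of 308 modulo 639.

500

Run the extended Euclidean algorithm:
639 = 2*308 + 23
308 = 13*23 + 9
23 = 2*9 + 5
9 = 1*5 + 4
5 = 1*4 + 1
4 = 4*1 + 0
gcd(308, 639) = 1, so the inverse exists.
Back-substitute for 1:
1 = 1*5 − 1*4
  = −1*9 + 2*5
  = 2*23 − 5*9
  = −5*308 + 67*23
  = 67*639 − 139*308
So 308⁻¹ ≡ −139 ≡ 500 (mod 639).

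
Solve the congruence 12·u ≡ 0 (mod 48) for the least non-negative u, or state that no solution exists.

gcd(12, 48) = 12, and 12 | 0, so solutions exist.
Divide through by 12: 1·u = 0 (mod 4).
1⁻¹ ≡ 1 (mod 4).
u ≡ 1·0 ≡ 0 (mod 4).
The smallest non-negative solution is u = 0.

0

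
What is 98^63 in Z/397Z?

Compute successive squares:
98^1 ≡ 98 (mod 397)
98^2 ≡ 98^2 = 9604 ≡ 76 (mod 397)
98^4 ≡ 76^2 = 5776 ≡ 218 (mod 397)
98^8 ≡ 218^2 = 47524 ≡ 281 (mod 397)
98^16 ≡ 281^2 = 78961 ≡ 355 (mod 397)
98^32 ≡ 355^2 = 126025 ≡ 176 (mod 397)
98^63 = 98^32 · 98^16 · 98^8 · 98^4 · 98^2 · 98^1 ≡ 176 · 355 · 281 · 218 · 76 · 98 (mod 397).
Accumulate the product:
176 · 355 = 62480 ≡ 151
151 · 281 = 42431 ≡ 349
349 · 218 = 76082 ≡ 255
255 · 76 = 19380 ≡ 324
324 · 98 = 31752 ≡ 389

389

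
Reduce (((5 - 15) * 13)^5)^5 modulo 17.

11

5 - 15 = -10 ≡ 7 (mod 17)
7 * 13 = 91 ≡ 6 (mod 17)
(6)^5 ≡ 7 (mod 17)
(7)^5 ≡ 11 (mod 17)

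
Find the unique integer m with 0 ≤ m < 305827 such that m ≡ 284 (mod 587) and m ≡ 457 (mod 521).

247411

587⁻¹ mod 521: 587·150 ≡ 1 (mod 521), so 587⁻¹ ≡ 150.
m = 284 + 587·((457 − 284)·150 mod 521) = 284 + 587·421 = 247411.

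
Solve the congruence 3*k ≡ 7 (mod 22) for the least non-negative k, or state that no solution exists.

gcd(3, 22) = 1, so a unique solution mod 22 exists.
3⁻¹ ≡ 15 (mod 22).
k ≡ 15*7 ≡ 17 (mod 22).

17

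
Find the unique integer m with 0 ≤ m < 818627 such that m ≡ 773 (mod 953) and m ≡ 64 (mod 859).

953⁻¹ mod 859: 953*594 ≡ 1 (mod 859), so 953⁻¹ ≡ 594.
m = 773 + 953*((64 − 773)*594 mod 859) = 773 + 953*623 = 594492.
Check: 594492 mod 953 = 773, 594492 mod 859 = 64. ✓

594492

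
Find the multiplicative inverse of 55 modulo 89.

By the extended Euclidean algorithm:
89 = 1*55 + 34
55 = 1*34 + 21
34 = 1*21 + 13
21 = 1*13 + 8
13 = 1*8 + 5
8 = 1*5 + 3
5 = 1*3 + 2
3 = 1*2 + 1
2 = 2*1 + 0
gcd(55, 89) = 1, so the inverse exists.
Bézout: 1 = −21*89 + 34*55.
So 55⁻¹ ≡ 34 (mod 89).

34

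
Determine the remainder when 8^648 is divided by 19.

By square-and-multiply:
648 in binary is 1010001000, i.e. 648 = 512 + 128 + 8.
8^1 ≡ 8 (mod 19)
8^2 ≡ 8^2 = 64 ≡ 7 (mod 19)
8^4 ≡ 7^2 = 49 ≡ 11 (mod 19)
8^8 ≡ 11^2 = 121 ≡ 7 (mod 19)
8^16 ≡ 7^2 = 49 ≡ 11 (mod 19)
8^32 ≡ 11^2 = 121 ≡ 7 (mod 19)
8^64 ≡ 7^2 = 49 ≡ 11 (mod 19)
8^128 ≡ 11^2 = 121 ≡ 7 (mod 19)
8^256 ≡ 7^2 = 49 ≡ 11 (mod 19)
8^512 ≡ 11^2 = 121 ≡ 7 (mod 19)
8^648 = 8^512 × 8^128 × 8^8 ≡ 7 × 7 × 7 (mod 19).
Accumulate the product:
7 × 7 = 49 ≡ 11
11 × 7 = 77 ≡ 1

1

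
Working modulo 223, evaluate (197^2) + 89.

96

(197)^2 ≡ 7 (mod 223)
7 + 89 = 96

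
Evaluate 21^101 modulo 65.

101 in binary is 1100101, i.e. 101 = 64 + 32 + 4 + 1.
21^1 ≡ 21 (mod 65)
21^2 ≡ 21^2 = 441 ≡ 51 (mod 65)
21^4 ≡ 51^2 = 2601 ≡ 1 (mod 65)
21^8 ≡ 1^2 = 1 (mod 65)
21^16 ≡ 1^2 = 1 (mod 65)
21^32 ≡ 1^2 = 1 (mod 65)
21^64 ≡ 1^2 = 1 (mod 65)
21^101 = 21^64 × 21^32 × 21^4 × 21^1 ≡ 1 × 1 × 1 × 21 (mod 65).
Accumulate the product:
1 × 1 = 1
1 × 1 = 1
1 × 21 = 21

21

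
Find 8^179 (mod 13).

5

By square-and-multiply:
179 in binary is 10110011, i.e. 179 = 128 + 32 + 16 + 2 + 1.
8^1 ≡ 8 (mod 13)
8^2 ≡ 8^2 = 64 ≡ 12 (mod 13)
8^4 ≡ 12^2 = 144 ≡ 1 (mod 13)
8^8 ≡ 1^2 = 1 (mod 13)
8^16 ≡ 1^2 = 1 (mod 13)
8^32 ≡ 1^2 = 1 (mod 13)
8^64 ≡ 1^2 = 1 (mod 13)
8^128 ≡ 1^2 = 1 (mod 13)
8^179 = 8^128 × 8^32 × 8^16 × 8^2 × 8^1 ≡ 1 × 1 × 1 × 12 × 8 (mod 13).
Accumulate the product:
1 × 1 = 1
1 × 1 = 1
1 × 12 = 12
12 × 8 = 96 ≡ 5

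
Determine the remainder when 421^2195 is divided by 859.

30

Compute successive squares:
2195 in binary is 100010010011, i.e. 2195 = 2048 + 128 + 16 + 2 + 1.
421^1 ≡ 421 (mod 859)
421^2 ≡ 421^2 = 177241 ≡ 287 (mod 859)
421^4 ≡ 287^2 = 82369 ≡ 764 (mod 859)
421^8 ≡ 764^2 = 583696 ≡ 435 (mod 859)
421^16 ≡ 435^2 = 189225 ≡ 245 (mod 859)
421^32 ≡ 245^2 = 60025 ≡ 754 (mod 859)
421^64 ≡ 754^2 = 568516 ≡ 717 (mod 859)
421^128 ≡ 717^2 = 514089 ≡ 407 (mod 859)
421^256 ≡ 407^2 = 165649 ≡ 721 (mod 859)
421^512 ≡ 721^2 = 519841 ≡ 146 (mod 859)
421^1024 ≡ 146^2 = 21316 ≡ 700 (mod 859)
421^2048 ≡ 700^2 = 490000 ≡ 370 (mod 859)
421^2195 = 421^2048 · 421^128 · 421^16 · 421^2 · 421^1 ≡ 370 · 407 · 245 · 287 · 421 (mod 859).
Accumulate the product:
370 · 407 = 150590 ≡ 265
265 · 245 = 64925 ≡ 500
500 · 287 = 143500 ≡ 47
47 · 421 = 19787 ≡ 30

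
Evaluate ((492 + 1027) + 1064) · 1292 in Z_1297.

55

492 + 1027 = 1519 ≡ 222 (mod 1297)
222 + 1064 = 1286
1286 · 1292 = 1661512 ≡ 55 (mod 1297)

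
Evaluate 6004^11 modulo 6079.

11 in binary is 1011, i.e. 11 = 8 + 2 + 1.
6004^1 ≡ 6004 (mod 6079)
6004^2 ≡ 6004^2 = 36048016 ≡ 5625 (mod 6079)
6004^4 ≡ 5625^2 = 31640625 ≡ 5509 (mod 6079)
6004^8 ≡ 5509^2 = 30349081 ≡ 2713 (mod 6079)
6004^11 = 6004^8 * 6004^2 * 6004^1 ≡ 2713 * 5625 * 6004 (mod 6079).
Accumulate the product:
2713 * 5625 = 15260625 ≡ 2335
2335 * 6004 = 14019340 ≡ 1166

1166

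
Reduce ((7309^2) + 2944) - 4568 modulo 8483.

(7309)^2 ≡ 4030 (mod 8483)
4030 + 2944 = 6974
6974 - 4568 = 2406

2406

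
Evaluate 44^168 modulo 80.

16

By square-and-multiply:
168 in binary is 10101000, i.e. 168 = 128 + 32 + 8.
44^1 ≡ 44 (mod 80)
44^2 ≡ 44^2 = 1936 ≡ 16 (mod 80)
44^4 ≡ 16^2 = 256 ≡ 16 (mod 80)
44^8 ≡ 16^2 = 256 ≡ 16 (mod 80)
44^16 ≡ 16^2 = 256 ≡ 16 (mod 80)
44^32 ≡ 16^2 = 256 ≡ 16 (mod 80)
44^64 ≡ 16^2 = 256 ≡ 16 (mod 80)
44^128 ≡ 16^2 = 256 ≡ 16 (mod 80)
44^168 = 44^128 * 44^32 * 44^8 ≡ 16 * 16 * 16 (mod 80).
Accumulate the product:
16 * 16 = 256 ≡ 16
16 * 16 = 256 ≡ 16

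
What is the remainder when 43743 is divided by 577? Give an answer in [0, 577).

43743 = 75*577 + 468, so 43743 ≡ 468 (mod 577).

468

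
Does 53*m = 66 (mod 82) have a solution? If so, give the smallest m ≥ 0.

26

gcd(53, 82) = 1, so a unique solution mod 82 exists.
53⁻¹ ≡ 65 (mod 82).
m ≡ 65*66 ≡ 26 (mod 82).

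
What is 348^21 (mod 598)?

348^1 ≡ 348 (mod 598)
348^2 ≡ 348^2 = 121104 ≡ 308 (mod 598)
348^4 ≡ 308^2 = 94864 ≡ 380 (mod 598)
348^8 ≡ 380^2 = 144400 ≡ 282 (mod 598)
348^16 ≡ 282^2 = 79524 ≡ 588 (mod 598)
348^21 = 348^16 * 348^4 * 348^1 ≡ 588 * 380 * 348 (mod 598).
Accumulate the product:
588 * 380 = 223440 ≡ 386
386 * 348 = 134328 ≡ 376

376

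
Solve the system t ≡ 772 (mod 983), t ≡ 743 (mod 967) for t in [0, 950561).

983⁻¹ mod 967: 983·544 ≡ 1 (mod 967), so 983⁻¹ ≡ 544.
t = 772 + 983·((743 − 772)·544 mod 967) = 772 + 983·663 = 652501.

652501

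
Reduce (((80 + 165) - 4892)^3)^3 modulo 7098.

3921

80 + 165 = 245
245 - 4892 = -4647 ≡ 2451 (mod 7098)
(2451)^3 ≡ 6063 (mod 7098)
(6063)^3 ≡ 3921 (mod 7098)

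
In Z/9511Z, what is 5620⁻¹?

3163

Run the extended Euclidean algorithm:
9511 = 1×5620 + 3891
5620 = 1×3891 + 1729
3891 = 2×1729 + 433
1729 = 3×433 + 430
433 = 1×430 + 3
430 = 143×3 + 1
3 = 3×1 + 0
gcd(5620, 9511) = 1, so the inverse exists.
Back-substitute for 1:
1 = 1×430 − 143×3
  = −143×433 + 144×430
  = 144×1729 − 575×433
  = −575×3891 + 1294×1729
  = 1294×5620 − 1869×3891
  = −1869×9511 + 3163×5620
So 5620⁻¹ ≡ 3163 (mod 9511).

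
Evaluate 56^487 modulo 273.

56^1 ≡ 56 (mod 273)
56^2 ≡ 56^2 = 3136 ≡ 133 (mod 273)
56^4 ≡ 133^2 = 17689 ≡ 217 (mod 273)
56^8 ≡ 217^2 = 47089 ≡ 133 (mod 273)
56^16 ≡ 133^2 = 17689 ≡ 217 (mod 273)
56^32 ≡ 217^2 = 47089 ≡ 133 (mod 273)
56^64 ≡ 133^2 = 17689 ≡ 217 (mod 273)
56^128 ≡ 217^2 = 47089 ≡ 133 (mod 273)
56^256 ≡ 133^2 = 17689 ≡ 217 (mod 273)
56^487 = 56^256 · 56^128 · 56^64 · 56^32 · 56^4 · 56^2 · 56^1 ≡ 217 · 133 · 217 · 133 · 217 · 133 · 56 (mod 273).
Accumulate the product:
217 · 133 = 28861 ≡ 196
196 · 217 = 42532 ≡ 217
217 · 133 = 28861 ≡ 196
196 · 217 = 42532 ≡ 217
217 · 133 = 28861 ≡ 196
196 · 56 = 10976 ≡ 56

56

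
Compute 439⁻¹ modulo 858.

By the extended Euclidean algorithm:
858 = 1×439 + 419
439 = 1×419 + 20
419 = 20×20 + 19
20 = 1×19 + 1
19 = 19×1 + 0
gcd(439, 858) = 1, so the inverse exists.
Back-substitute for 1:
1 = 1×20 − 1×19
  = −1×419 + 21×20
  = 21×439 − 22×419
  = −22×858 + 43×439
So 439⁻¹ ≡ 43 (mod 858).

43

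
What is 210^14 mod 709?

688

By square-and-multiply:
14 in binary is 1110, i.e. 14 = 8 + 4 + 2.
210^1 ≡ 210 (mod 709)
210^2 ≡ 210^2 = 44100 ≡ 142 (mod 709)
210^4 ≡ 142^2 = 20164 ≡ 312 (mod 709)
210^8 ≡ 312^2 = 97344 ≡ 211 (mod 709)
210^14 = 210^8 · 210^4 · 210^2 ≡ 211 · 312 · 142 (mod 709).
Accumulate the product:
211 · 312 = 65832 ≡ 604
604 · 142 = 85768 ≡ 688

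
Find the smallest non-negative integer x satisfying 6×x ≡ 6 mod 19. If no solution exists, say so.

1

gcd(6, 19) = 1, so a unique solution mod 19 exists.
6⁻¹ ≡ 16 (mod 19).
x ≡ 16×6 ≡ 1 (mod 19).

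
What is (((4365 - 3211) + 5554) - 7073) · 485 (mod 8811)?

8006

4365 - 3211 = 1154
1154 + 5554 = 6708
6708 - 7073 = -365 ≡ 8446 (mod 8811)
8446 · 485 = 4096310 ≡ 8006 (mod 8811)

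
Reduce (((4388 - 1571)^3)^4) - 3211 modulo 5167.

1404

4388 - 1571 = 2817
(2817)^3 ≡ 1395 (mod 5167)
(1395)^4 ≡ 4615 (mod 5167)
4615 - 3211 = 1404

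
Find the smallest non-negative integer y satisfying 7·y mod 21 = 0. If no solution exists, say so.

gcd(7, 21) = 7, and 7 | 0, so solutions exist.
Divide through by 7: 1·y = 0 (mod 3).
1⁻¹ ≡ 1 (mod 3).
y ≡ 1·0 ≡ 0 (mod 3).
The smallest non-negative solution is y = 0.

0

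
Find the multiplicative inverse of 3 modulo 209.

70

Run the extended Euclidean algorithm:
209 = 69×3 + 2
3 = 1×2 + 1
2 = 2×1 + 0
gcd(3, 209) = 1, so the inverse exists.
Bézout: 1 = −1×209 + 70×3.
So 3⁻¹ ≡ 70 (mod 209).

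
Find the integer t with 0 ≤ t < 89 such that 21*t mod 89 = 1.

89 = 4·21 + 5
21 = 4·5 + 1
5 = 5·1 + 0
gcd(21, 89) = 1, so the inverse exists.
Back-substitute for 1:
1 = 1·21 − 4·5
  = −4·89 + 17·21
So 21⁻¹ ≡ 17 (mod 89).

17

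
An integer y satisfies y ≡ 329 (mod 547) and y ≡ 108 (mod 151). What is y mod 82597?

547⁻¹ mod 151: 547*98 ≡ 1 (mod 151), so 547⁻¹ ≡ 98.
y = 329 + 547*((108 − 329)*98 mod 151) = 329 + 547*86 = 47371.
Check: 47371 mod 547 = 329, 47371 mod 151 = 108. ✓

47371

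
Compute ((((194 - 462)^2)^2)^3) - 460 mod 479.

73

194 - 462 = -268 ≡ 211 (mod 479)
(211)^2 ≡ 453 (mod 479)
(453)^2 ≡ 197 (mod 479)
(197)^3 ≡ 54 (mod 479)
54 - 460 = -406 ≡ 73 (mod 479)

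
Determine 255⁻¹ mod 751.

483

Apply the Euclidean algorithm and back-substitute:
751 = 2×255 + 241
255 = 1×241 + 14
241 = 17×14 + 3
14 = 4×3 + 2
3 = 1×2 + 1
2 = 2×1 + 0
gcd(255, 751) = 1, so the inverse exists.
Back-substitute for 1:
1 = 1×3 − 1×2
  = −1×14 + 5×3
  = 5×241 − 86×14
  = −86×255 + 91×241
  = 91×751 − 268×255
So 255⁻¹ ≡ −268 ≡ 483 (mod 751).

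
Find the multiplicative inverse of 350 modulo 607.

359

Apply the Euclidean algorithm and back-substitute:
607 = 1×350 + 257
350 = 1×257 + 93
257 = 2×93 + 71
93 = 1×71 + 22
71 = 3×22 + 5
22 = 4×5 + 2
5 = 2×2 + 1
2 = 2×1 + 0
gcd(350, 607) = 1, so the inverse exists.
Bézout: 1 = 143×607 − 248×350.
So 350⁻¹ ≡ −248 ≡ 359 (mod 607).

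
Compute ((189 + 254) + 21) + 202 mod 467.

199

189 + 254 = 443
443 + 21 = 464
464 + 202 = 666 ≡ 199 (mod 467)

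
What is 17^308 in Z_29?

308 in binary is 100110100, i.e. 308 = 256 + 32 + 16 + 4.
17^1 ≡ 17 (mod 29)
17^2 ≡ 17^2 = 289 ≡ 28 (mod 29)
17^4 ≡ 28^2 = 784 ≡ 1 (mod 29)
17^8 ≡ 1^2 = 1 (mod 29)
17^16 ≡ 1^2 = 1 (mod 29)
17^32 ≡ 1^2 = 1 (mod 29)
17^64 ≡ 1^2 = 1 (mod 29)
17^128 ≡ 1^2 = 1 (mod 29)
17^256 ≡ 1^2 = 1 (mod 29)
17^308 = 17^256 * 17^32 * 17^16 * 17^4 ≡ 1 * 1 * 1 * 1 (mod 29).
Accumulate the product:
1 * 1 = 1
1 * 1 = 1
1 * 1 = 1

1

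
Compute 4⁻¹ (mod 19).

5

Apply the Euclidean algorithm and back-substitute:
19 = 4*4 + 3
4 = 1*3 + 1
3 = 3*1 + 0
gcd(4, 19) = 1, so the inverse exists.
Back-substitute for 1:
1 = 1*4 − 1*3
  = −1*19 + 5*4
So 4⁻¹ ≡ 5 (mod 19).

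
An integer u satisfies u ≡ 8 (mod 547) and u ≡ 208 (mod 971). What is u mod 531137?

420651

547⁻¹ mod 971: 547×300 ≡ 1 (mod 971), so 547⁻¹ ≡ 300.
u = 8 + 547×((208 − 8)×300 mod 971) = 8 + 547×769 = 420651.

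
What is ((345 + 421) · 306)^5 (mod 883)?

491

345 + 421 = 766
766 · 306 = 234396 ≡ 401 (mod 883)
(401)^5 ≡ 491 (mod 883)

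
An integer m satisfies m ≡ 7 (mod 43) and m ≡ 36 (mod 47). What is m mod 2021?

43⁻¹ mod 47: 43×35 ≡ 1 (mod 47), so 43⁻¹ ≡ 35.
m = 7 + 43×((36 − 7)×35 mod 47) = 7 + 43×28 = 1211.

1211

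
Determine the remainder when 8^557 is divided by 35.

557 in binary is 1000101101, i.e. 557 = 512 + 32 + 8 + 4 + 1.
8^1 ≡ 8 (mod 35)
8^2 ≡ 8^2 = 64 ≡ 29 (mod 35)
8^4 ≡ 29^2 = 841 ≡ 1 (mod 35)
8^8 ≡ 1^2 = 1 (mod 35)
8^16 ≡ 1^2 = 1 (mod 35)
8^32 ≡ 1^2 = 1 (mod 35)
8^64 ≡ 1^2 = 1 (mod 35)
8^128 ≡ 1^2 = 1 (mod 35)
8^256 ≡ 1^2 = 1 (mod 35)
8^512 ≡ 1^2 = 1 (mod 35)
8^557 = 8^512 * 8^32 * 8^8 * 8^4 * 8^1 ≡ 1 * 1 * 1 * 1 * 8 (mod 35).
Accumulate the product:
1 * 1 = 1
1 * 1 = 1
1 * 1 = 1
1 * 8 = 8

8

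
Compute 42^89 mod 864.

0

Compute successive squares:
42^1 ≡ 42 (mod 864)
42^2 ≡ 42^2 = 1764 ≡ 36 (mod 864)
42^4 ≡ 36^2 = 1296 ≡ 432 (mod 864)
42^8 ≡ 432^2 = 186624 ≡ 0 (mod 864)
42^16 ≡ 0^2 = 0 (mod 864)
42^32 ≡ 0^2 = 0 (mod 864)
42^64 ≡ 0^2 = 0 (mod 864)
42^89 = 42^64 · 42^16 · 42^8 · 42^1 ≡ 0 · 0 · 0 · 42 (mod 864).
Accumulate the product:
0 · 0 = 0
0 · 0 = 0
0 · 42 = 0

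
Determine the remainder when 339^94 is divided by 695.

46

Using repeated squaring:
94 in binary is 1011110, i.e. 94 = 64 + 16 + 8 + 4 + 2.
339^1 ≡ 339 (mod 695)
339^2 ≡ 339^2 = 114921 ≡ 246 (mod 695)
339^4 ≡ 246^2 = 60516 ≡ 51 (mod 695)
339^8 ≡ 51^2 = 2601 ≡ 516 (mod 695)
339^16 ≡ 516^2 = 266256 ≡ 71 (mod 695)
339^32 ≡ 71^2 = 5041 ≡ 176 (mod 695)
339^64 ≡ 176^2 = 30976 ≡ 396 (mod 695)
339^94 = 339^64 · 339^16 · 339^8 · 339^4 · 339^2 ≡ 396 · 71 · 516 · 51 · 246 (mod 695).
Accumulate the product:
396 · 71 = 28116 ≡ 316
316 · 516 = 163056 ≡ 426
426 · 51 = 21726 ≡ 181
181 · 246 = 44526 ≡ 46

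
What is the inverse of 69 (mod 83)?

77

83 = 1×69 + 14
69 = 4×14 + 13
14 = 1×13 + 1
13 = 13×1 + 0
gcd(69, 83) = 1, so the inverse exists.
Bézout: 1 = 5×83 − 6×69.
So 69⁻¹ ≡ −6 ≡ 77 (mod 83).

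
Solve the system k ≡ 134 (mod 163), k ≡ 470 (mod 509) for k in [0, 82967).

41699

163⁻¹ mod 509: 163*178 ≡ 1 (mod 509), so 163⁻¹ ≡ 178.
k = 134 + 163*((470 − 134)*178 mod 509) = 134 + 163*255 = 41699.
Check: 41699 mod 163 = 134, 41699 mod 509 = 470. ✓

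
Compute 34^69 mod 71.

23

34^1 ≡ 34 (mod 71)
34^2 ≡ 34^2 = 1156 ≡ 20 (mod 71)
34^4 ≡ 20^2 = 400 ≡ 45 (mod 71)
34^8 ≡ 45^2 = 2025 ≡ 37 (mod 71)
34^16 ≡ 37^2 = 1369 ≡ 20 (mod 71)
34^32 ≡ 20^2 = 400 ≡ 45 (mod 71)
34^64 ≡ 45^2 = 2025 ≡ 37 (mod 71)
34^69 = 34^64 · 34^4 · 34^1 ≡ 37 · 45 · 34 (mod 71).
Accumulate the product:
37 · 45 = 1665 ≡ 32
32 · 34 = 1088 ≡ 23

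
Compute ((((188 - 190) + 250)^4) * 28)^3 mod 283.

188 - 190 = -2 ≡ 281 (mod 283)
281 + 250 = 531 ≡ 248 (mod 283)
(248)^4 ≡ 159 (mod 283)
159 * 28 = 4452 ≡ 207 (mod 283)
(207)^3 ≡ 240 (mod 283)

240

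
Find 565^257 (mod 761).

304

Using repeated squaring:
565^1 ≡ 565 (mod 761)
565^2 ≡ 565^2 = 319225 ≡ 366 (mod 761)
565^4 ≡ 366^2 = 133956 ≡ 20 (mod 761)
565^8 ≡ 20^2 = 400 (mod 761)
565^16 ≡ 400^2 = 160000 ≡ 190 (mod 761)
565^32 ≡ 190^2 = 36100 ≡ 333 (mod 761)
565^64 ≡ 333^2 = 110889 ≡ 544 (mod 761)
565^128 ≡ 544^2 = 295936 ≡ 668 (mod 761)
565^256 ≡ 668^2 = 446224 ≡ 278 (mod 761)
565^257 = 565^256 × 565^1 ≡ 278 × 565 (mod 761).
278 × 565 = 157070 ≡ 304 (mod 761).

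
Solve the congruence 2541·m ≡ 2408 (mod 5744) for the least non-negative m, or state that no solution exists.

5112

gcd(2541, 5744) = 1, so a unique solution mod 5744 exists.
2541⁻¹ ≡ 4885 (mod 5744).
m ≡ 4885·2408 ≡ 5112 (mod 5744).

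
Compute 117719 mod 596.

307

117719 = 197·596 + 307, so 117719 ≡ 307 (mod 596).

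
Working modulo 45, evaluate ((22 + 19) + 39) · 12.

15

22 + 19 = 41
41 + 39 = 80 ≡ 35 (mod 45)
35 · 12 = 420 ≡ 15 (mod 45)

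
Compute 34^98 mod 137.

Compute successive squares:
34^1 ≡ 34 (mod 137)
34^2 ≡ 34^2 = 1156 ≡ 60 (mod 137)
34^4 ≡ 60^2 = 3600 ≡ 38 (mod 137)
34^8 ≡ 38^2 = 1444 ≡ 74 (mod 137)
34^16 ≡ 74^2 = 5476 ≡ 133 (mod 137)
34^32 ≡ 133^2 = 17689 ≡ 16 (mod 137)
34^64 ≡ 16^2 = 256 ≡ 119 (mod 137)
34^98 = 34^64 × 34^32 × 34^2 ≡ 119 × 16 × 60 (mod 137).
Accumulate the product:
119 × 16 = 1904 ≡ 123
123 × 60 = 7380 ≡ 119

119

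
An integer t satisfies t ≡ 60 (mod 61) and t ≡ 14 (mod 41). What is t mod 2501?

61⁻¹ mod 41: 61·39 ≡ 1 (mod 41), so 61⁻¹ ≡ 39.
t = 60 + 61·((14 − 60)·39 mod 41) = 60 + 61·10 = 670.

670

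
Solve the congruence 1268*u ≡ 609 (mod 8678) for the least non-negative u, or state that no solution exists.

gcd(1268, 8678) = 2, and 2 does not divide 609.
So the congruence has no solution.

no solution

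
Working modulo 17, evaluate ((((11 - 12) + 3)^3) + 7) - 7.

8

11 - 12 = -1 ≡ 16 (mod 17)
16 + 3 = 19 ≡ 2 (mod 17)
(2)^3 ≡ 8 (mod 17)
8 + 7 = 15
15 - 7 = 8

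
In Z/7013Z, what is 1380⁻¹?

2048

Apply the Euclidean algorithm and back-substitute:
7013 = 5×1380 + 113
1380 = 12×113 + 24
113 = 4×24 + 17
24 = 1×17 + 7
17 = 2×7 + 3
7 = 2×3 + 1
3 = 3×1 + 0
gcd(1380, 7013) = 1, so the inverse exists.
Back-substitute for 1:
1 = 1×7 − 2×3
  = −2×17 + 5×7
  = 5×24 − 7×17
  = −7×113 + 33×24
  = 33×1380 − 403×113
  = −403×7013 + 2048×1380
So 1380⁻¹ ≡ 2048 (mod 7013).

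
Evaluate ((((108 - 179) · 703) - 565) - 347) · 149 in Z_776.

108 - 179 = -71 ≡ 705 (mod 776)
705 · 703 = 495615 ≡ 527 (mod 776)
527 - 565 = -38 ≡ 738 (mod 776)
738 - 347 = 391
391 · 149 = 58259 ≡ 59 (mod 776)

59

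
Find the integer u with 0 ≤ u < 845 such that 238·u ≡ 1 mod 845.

Run the extended Euclidean algorithm:
845 = 3*238 + 131
238 = 1*131 + 107
131 = 1*107 + 24
107 = 4*24 + 11
24 = 2*11 + 2
11 = 5*2 + 1
2 = 2*1 + 0
gcd(238, 845) = 1, so the inverse exists.
Bézout: 1 = −109*845 + 387*238.
So 238⁻¹ ≡ 387 (mod 845).

387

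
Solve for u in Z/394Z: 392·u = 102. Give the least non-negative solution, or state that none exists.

gcd(392, 394) = 2, and 2 | 102, so solutions exist.
Divide through by 2: 196·u ≡ 51 (mod 197).
196⁻¹ ≡ 196 (mod 197).
u ≡ 196·51 ≡ 146 (mod 197).
The smallest non-negative solution is u = 146.

146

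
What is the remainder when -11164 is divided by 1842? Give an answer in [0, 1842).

-11164 = -7·1842 + 1730, so -11164 ≡ 1730 (mod 1842).

1730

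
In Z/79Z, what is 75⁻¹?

59

Run the extended Euclidean algorithm:
79 = 1·75 + 4
75 = 18·4 + 3
4 = 1·3 + 1
3 = 3·1 + 0
gcd(75, 79) = 1, so the inverse exists.
Bézout: 1 = 19·79 − 20·75.
So 75⁻¹ ≡ −20 ≡ 59 (mod 79).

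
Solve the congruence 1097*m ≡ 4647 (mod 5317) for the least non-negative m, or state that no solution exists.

4221

gcd(1097, 5317) = 1, so a unique solution mod 5317 exists.
1097⁻¹ ≡ 4779 (mod 5317).
m ≡ 4779*4647 ≡ 4221 (mod 5317).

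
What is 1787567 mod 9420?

7187

1787567 = 189×9420 + 7187, so 1787567 ≡ 7187 (mod 9420).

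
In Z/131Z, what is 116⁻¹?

131 = 1*116 + 15
116 = 7*15 + 11
15 = 1*11 + 4
11 = 2*4 + 3
4 = 1*3 + 1
3 = 3*1 + 0
gcd(116, 131) = 1, so the inverse exists.
Back-substitute for 1:
1 = 1*4 − 1*3
  = −1*11 + 3*4
  = 3*15 − 4*11
  = −4*116 + 31*15
  = 31*131 − 35*116
So 116⁻¹ ≡ −35 ≡ 96 (mod 131).

96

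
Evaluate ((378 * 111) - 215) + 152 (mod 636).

378 * 111 = 41958 ≡ 618 (mod 636)
618 - 215 = 403
403 + 152 = 555

555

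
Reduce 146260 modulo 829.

356

146260 = 176×829 + 356, so 146260 ≡ 356 (mod 829).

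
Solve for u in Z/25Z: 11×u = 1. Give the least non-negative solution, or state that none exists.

gcd(11, 25) = 1, so a unique solution mod 25 exists.
11⁻¹ ≡ 16 (mod 25).
u ≡ 16×1 ≡ 16 (mod 25).

16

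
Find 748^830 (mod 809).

304

Using repeated squaring:
748^1 ≡ 748 (mod 809)
748^2 ≡ 748^2 = 559504 ≡ 485 (mod 809)
748^4 ≡ 485^2 = 235225 ≡ 615 (mod 809)
748^8 ≡ 615^2 = 378225 ≡ 422 (mod 809)
748^16 ≡ 422^2 = 178084 ≡ 104 (mod 809)
748^32 ≡ 104^2 = 10816 ≡ 299 (mod 809)
748^64 ≡ 299^2 = 89401 ≡ 411 (mod 809)
748^128 ≡ 411^2 = 168921 ≡ 649 (mod 809)
748^256 ≡ 649^2 = 421201 ≡ 521 (mod 809)
748^512 ≡ 521^2 = 271441 ≡ 426 (mod 809)
748^830 = 748^512 · 748^256 · 748^32 · 748^16 · 748^8 · 748^4 · 748^2 ≡ 426 · 521 · 299 · 104 · 422 · 615 · 485 (mod 809).
Accumulate the product:
426 · 521 = 221946 ≡ 280
280 · 299 = 83720 ≡ 393
393 · 104 = 40872 ≡ 422
422 · 422 = 178084 ≡ 104
104 · 615 = 63960 ≡ 49
49 · 485 = 23765 ≡ 304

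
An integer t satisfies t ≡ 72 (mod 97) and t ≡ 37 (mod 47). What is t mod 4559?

97⁻¹ mod 47: 97·16 ≡ 1 (mod 47), so 97⁻¹ ≡ 16.
t = 72 + 97·((37 − 72)·16 mod 47) = 72 + 97·4 = 460.

460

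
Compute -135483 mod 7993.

398

-135483 = -17·7993 + 398, so -135483 ≡ 398 (mod 7993).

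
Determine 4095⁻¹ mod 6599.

2443

Apply the Euclidean algorithm and back-substitute:
6599 = 1×4095 + 2504
4095 = 1×2504 + 1591
2504 = 1×1591 + 913
1591 = 1×913 + 678
913 = 1×678 + 235
678 = 2×235 + 208
235 = 1×208 + 27
208 = 7×27 + 19
27 = 1×19 + 8
19 = 2×8 + 3
8 = 2×3 + 2
3 = 1×2 + 1
2 = 2×1 + 0
gcd(4095, 6599) = 1, so the inverse exists.
Bézout: 1 = −1516×6599 + 2443×4095.
So 4095⁻¹ ≡ 2443 (mod 6599).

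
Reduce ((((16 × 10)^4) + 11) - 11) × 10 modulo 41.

18

16 × 10 = 160 ≡ 37 (mod 41)
(37)^4 ≡ 10 (mod 41)
10 + 11 = 21
21 - 11 = 10
10 × 10 = 100 ≡ 18 (mod 41)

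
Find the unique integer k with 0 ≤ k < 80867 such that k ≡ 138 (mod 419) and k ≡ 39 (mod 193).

419⁻¹ mod 193: 419*117 ≡ 1 (mod 193), so 419⁻¹ ≡ 117.
k = 138 + 419*((39 − 138)*117 mod 193) = 138 + 419*190 = 79748.
Check: 79748 mod 419 = 138, 79748 mod 193 = 39. ✓

79748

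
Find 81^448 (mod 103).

Compute successive squares:
81^1 ≡ 81 (mod 103)
81^2 ≡ 81^2 = 6561 ≡ 72 (mod 103)
81^4 ≡ 72^2 = 5184 ≡ 34 (mod 103)
81^8 ≡ 34^2 = 1156 ≡ 23 (mod 103)
81^16 ≡ 23^2 = 529 ≡ 14 (mod 103)
81^32 ≡ 14^2 = 196 ≡ 93 (mod 103)
81^64 ≡ 93^2 = 8649 ≡ 100 (mod 103)
81^128 ≡ 100^2 = 10000 ≡ 9 (mod 103)
81^256 ≡ 9^2 = 81 (mod 103)
81^448 = 81^256 * 81^128 * 81^64 ≡ 81 * 9 * 100 (mod 103).
Accumulate the product:
81 * 9 = 729 ≡ 8
8 * 100 = 800 ≡ 79

79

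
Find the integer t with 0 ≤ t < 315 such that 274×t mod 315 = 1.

169

315 = 1×274 + 41
274 = 6×41 + 28
41 = 1×28 + 13
28 = 2×13 + 2
13 = 6×2 + 1
2 = 2×1 + 0
gcd(274, 315) = 1, so the inverse exists.
Bézout: 1 = 127×315 − 146×274.
So 274⁻¹ ≡ −146 ≡ 169 (mod 315).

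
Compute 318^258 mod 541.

353

Using repeated squaring:
258 in binary is 100000010, i.e. 258 = 256 + 2.
318^1 ≡ 318 (mod 541)
318^2 ≡ 318^2 = 101124 ≡ 498 (mod 541)
318^4 ≡ 498^2 = 248004 ≡ 226 (mod 541)
318^8 ≡ 226^2 = 51076 ≡ 222 (mod 541)
318^16 ≡ 222^2 = 49284 ≡ 53 (mod 541)
318^32 ≡ 53^2 = 2809 ≡ 104 (mod 541)
318^64 ≡ 104^2 = 10816 ≡ 537 (mod 541)
318^128 ≡ 537^2 = 288369 ≡ 16 (mod 541)
318^256 ≡ 16^2 = 256 (mod 541)
318^258 = 318^256 * 318^2 ≡ 256 * 498 (mod 541).
256 * 498 = 127488 ≡ 353 (mod 541).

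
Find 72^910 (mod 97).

910 in binary is 1110001110, i.e. 910 = 512 + 256 + 128 + 8 + 4 + 2.
72^1 ≡ 72 (mod 97)
72^2 ≡ 72^2 = 5184 ≡ 43 (mod 97)
72^4 ≡ 43^2 = 1849 ≡ 6 (mod 97)
72^8 ≡ 6^2 = 36 (mod 97)
72^16 ≡ 36^2 = 1296 ≡ 35 (mod 97)
72^32 ≡ 35^2 = 1225 ≡ 61 (mod 97)
72^64 ≡ 61^2 = 3721 ≡ 35 (mod 97)
72^128 ≡ 35^2 = 1225 ≡ 61 (mod 97)
72^256 ≡ 61^2 = 3721 ≡ 35 (mod 97)
72^512 ≡ 35^2 = 1225 ≡ 61 (mod 97)
72^910 = 72^512 · 72^256 · 72^128 · 72^8 · 72^4 · 72^2 ≡ 61 · 35 · 61 · 36 · 6 · 43 (mod 97).
Accumulate the product:
61 · 35 = 2135 ≡ 1
1 · 61 = 61
61 · 36 = 2196 ≡ 62
62 · 6 = 372 ≡ 81
81 · 43 = 3483 ≡ 88

88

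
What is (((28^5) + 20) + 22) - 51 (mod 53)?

(28)^5 ≡ 49 (mod 53)
49 + 20 = 69 ≡ 16 (mod 53)
16 + 22 = 38
38 - 51 = -13 ≡ 40 (mod 53)

40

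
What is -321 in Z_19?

2

-321 = -17·19 + 2, so -321 ≡ 2 (mod 19).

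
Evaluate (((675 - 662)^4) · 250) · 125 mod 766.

306

675 - 662 = 13
(13)^4 ≡ 219 (mod 766)
219 · 250 = 54750 ≡ 364 (mod 766)
364 · 125 = 45500 ≡ 306 (mod 766)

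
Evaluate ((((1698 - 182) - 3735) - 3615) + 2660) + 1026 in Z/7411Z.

1698 - 182 = 1516
1516 - 3735 = -2219 ≡ 5192 (mod 7411)
5192 - 3615 = 1577
1577 + 2660 = 4237
4237 + 1026 = 5263

5263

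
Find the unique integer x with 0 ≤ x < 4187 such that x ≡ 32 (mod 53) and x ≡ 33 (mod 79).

191

53⁻¹ mod 79: 53*3 ≡ 1 (mod 79), so 53⁻¹ ≡ 3.
x = 32 + 53*((33 − 32)*3 mod 79) = 32 + 53*3 = 191.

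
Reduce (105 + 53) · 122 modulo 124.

56

105 + 53 = 158 ≡ 34 (mod 124)
34 · 122 = 4148 ≡ 56 (mod 124)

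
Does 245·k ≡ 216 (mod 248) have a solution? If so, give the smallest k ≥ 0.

176

gcd(245, 248) = 1, so a unique solution mod 248 exists.
245⁻¹ ≡ 165 (mod 248).
k ≡ 165·216 ≡ 176 (mod 248).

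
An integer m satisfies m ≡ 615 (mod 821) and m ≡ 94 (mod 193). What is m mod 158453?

821⁻¹ mod 193: 821*130 ≡ 1 (mod 193), so 821⁻¹ ≡ 130.
m = 615 + 821*((94 − 615)*130 mod 193) = 615 + 821*13 = 11288.

11288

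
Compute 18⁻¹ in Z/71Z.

Apply the Euclidean algorithm and back-substitute:
71 = 3*18 + 17
18 = 1*17 + 1
17 = 17*1 + 0
gcd(18, 71) = 1, so the inverse exists.
Bézout: 1 = −1*71 + 4*18.
So 18⁻¹ ≡ 4 (mod 71).

4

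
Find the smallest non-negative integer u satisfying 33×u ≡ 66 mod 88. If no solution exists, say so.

2

gcd(33, 88) = 11, and 11 | 66, so solutions exist.
Divide through by 11: 3×u ≡ 6 (mod 8).
3⁻¹ ≡ 3 (mod 8).
u ≡ 3×6 ≡ 2 (mod 8).
The smallest non-negative solution is u = 2.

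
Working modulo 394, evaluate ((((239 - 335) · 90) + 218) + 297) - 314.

239 - 335 = -96 ≡ 298 (mod 394)
298 · 90 = 26820 ≡ 28 (mod 394)
28 + 218 = 246
246 + 297 = 543 ≡ 149 (mod 394)
149 - 314 = -165 ≡ 229 (mod 394)

229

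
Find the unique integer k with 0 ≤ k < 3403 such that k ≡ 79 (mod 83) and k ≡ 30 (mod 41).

2818

83⁻¹ mod 41: 83·1 ≡ 1 (mod 41), so 83⁻¹ ≡ 1.
k = 79 + 83·((30 − 79)·1 mod 41) = 79 + 83·33 = 2818.
Check: 2818 mod 83 = 79, 2818 mod 41 = 30. ✓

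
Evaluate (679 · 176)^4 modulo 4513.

3194

679 · 176 = 119504 ≡ 2166 (mod 4513)
(2166)^4 ≡ 3194 (mod 4513)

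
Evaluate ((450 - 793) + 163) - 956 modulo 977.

450 - 793 = -343 ≡ 634 (mod 977)
634 + 163 = 797
797 - 956 = -159 ≡ 818 (mod 977)

818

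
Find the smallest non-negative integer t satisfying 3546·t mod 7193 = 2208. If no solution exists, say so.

4443

gcd(3546, 7193) = 1, so a unique solution mod 7193 exists.
3546⁻¹ ≡ 3276 (mod 7193).
t ≡ 3276·2208 ≡ 4443 (mod 7193).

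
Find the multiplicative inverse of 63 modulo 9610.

7627

9610 = 152·63 + 34
63 = 1·34 + 29
34 = 1·29 + 5
29 = 5·5 + 4
5 = 1·4 + 1
4 = 4·1 + 0
gcd(63, 9610) = 1, so the inverse exists.
Back-substitute for 1:
1 = 1·5 − 1·4
  = −1·29 + 6·5
  = 6·34 − 7·29
  = −7·63 + 13·34
  = 13·9610 − 1983·63
So 63⁻¹ ≡ −1983 ≡ 7627 (mod 9610).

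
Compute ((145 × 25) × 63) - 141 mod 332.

150

145 × 25 = 3625 ≡ 305 (mod 332)
305 × 63 = 19215 ≡ 291 (mod 332)
291 - 141 = 150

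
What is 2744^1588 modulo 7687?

By square-and-multiply:
1588 in binary is 11000110100, i.e. 1588 = 1024 + 512 + 32 + 16 + 4.
2744^1 ≡ 2744 (mod 7687)
2744^2 ≡ 2744^2 = 7529536 ≡ 3963 (mod 7687)
2744^4 ≡ 3963^2 = 15705369 ≡ 828 (mod 7687)
2744^8 ≡ 828^2 = 685584 ≡ 1441 (mod 7687)
2744^16 ≡ 1441^2 = 2076481 ≡ 991 (mod 7687)
2744^32 ≡ 991^2 = 982081 ≡ 5832 (mod 7687)
2744^64 ≡ 5832^2 = 34012224 ≡ 4936 (mod 7687)
2744^128 ≡ 4936^2 = 24364096 ≡ 3993 (mod 7687)
2744^256 ≡ 3993^2 = 15944049 ≡ 1211 (mod 7687)
2744^512 ≡ 1211^2 = 1466521 ≡ 5991 (mod 7687)
2744^1024 ≡ 5991^2 = 35892081 ≡ 1478 (mod 7687)
2744^1588 = 2744^1024 · 2744^512 · 2744^32 · 2744^16 · 2744^4 ≡ 1478 · 5991 · 5832 · 991 · 828 (mod 7687).
Accumulate the product:
1478 · 5991 = 8854698 ≡ 6961
6961 · 5832 = 40596552 ≡ 1505
1505 · 991 = 1491455 ≡ 177
177 · 828 = 146556 ≡ 503

503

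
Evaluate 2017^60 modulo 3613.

919

60 in binary is 111100, i.e. 60 = 32 + 16 + 8 + 4.
2017^1 ≡ 2017 (mod 3613)
2017^2 ≡ 2017^2 = 4068289 ≡ 51 (mod 3613)
2017^4 ≡ 51^2 = 2601 (mod 3613)
2017^8 ≡ 2601^2 = 6765201 ≡ 1665 (mod 3613)
2017^16 ≡ 1665^2 = 2772225 ≡ 1054 (mod 3613)
2017^32 ≡ 1054^2 = 1110916 ≡ 1725 (mod 3613)
2017^60 = 2017^32 · 2017^16 · 2017^8 · 2017^4 ≡ 1725 · 1054 · 1665 · 2601 (mod 3613).
Accumulate the product:
1725 · 1054 = 1818150 ≡ 811
811 · 1665 = 1350315 ≡ 2666
2666 · 2601 = 6934266 ≡ 919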